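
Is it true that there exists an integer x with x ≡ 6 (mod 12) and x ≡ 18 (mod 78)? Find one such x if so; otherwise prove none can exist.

x = 18

The moduli are not coprime: gcd(12, 78) = 6. Compatibility requires 6 ∣ (18 − 6) = 12, which holds, so solutions exist.
List candidates x ≡ 6 (mod 12): 6, 18. Modulo 78 these are 6, 18; 18 gives 18 as required.
Verify: 18 = 1·12 + 6 and 18 = 0·78 + 18. ✓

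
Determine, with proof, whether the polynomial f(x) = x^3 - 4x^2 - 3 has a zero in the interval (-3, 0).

No such root exists.

f(-3) = -66 and f(0) = -3, both negative, so a sign-change argument is unavailable; we show f keeps this sign on the whole interval.
Substitute x = −u, where 0 < u < 3 on the interval. Expanding, f(−u) = -u^3 - 4u^2 - 3.
All 3 nonzero coefficients of this polynomial in u are negative; hence for u > 0 the value is a sum of negative terms (the constant -3 among them).
Therefore f(x) < 0 throughout (-3, 0), and f has no zero there.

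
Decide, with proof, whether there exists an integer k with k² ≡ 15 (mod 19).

No such integer exists.

Squares mod 19 repeat after k = 9 (as (−k)² = k²); for k = 0..9 they are 0, 1, 4, 9, 16, 6, 17, 11, 7, 5.
The set of squares mod 19 is therefore {0, 1, 4, 5, 6, 7, 9, 11, 16, 17}, which does not contain 15.
Hence no integer k has k² ≡ 15 (mod 19).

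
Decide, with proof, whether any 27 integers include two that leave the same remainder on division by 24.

Partition the integers by their residue mod 24; there are 24 classes.
Since 27 > 24, two of the 27 integers must share a residue class by the pigeonhole principle; call them a and b.
That is, a and b leave the same remainder on division by 24, as claimed.

Yes, this is always true.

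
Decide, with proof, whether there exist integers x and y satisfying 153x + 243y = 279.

x = 5, y = -2

gcd(153, 243) = 9, and 9 divides 279, so integer solutions exist.
Dividing through by 9 reduces the equation to 17x + 27y = 31.
Dividing repeatedly: 27 = 1·17 + 10, 17 = 1·10 + 7, 10 = 1·7 + 3, 7 = 2·3 + 1, 3 = 3·1 + 0.
Unwinding: 1 = 7 − 2·3 = 7 − 2·(10 − 1·7) = −2·10 + 3·7 = −2·10 + 3·(17 − 1·10) = 3·17 − 5·10 = 3·17 − 5·(27 − 1·17) = −5·27 + 8·17, i.e. 17·8 + 27·(-5) = 1.
Scaling by 31 gives the particular solution (x, y) = (248, -155).
Shifting by a multiple of (27, −17) keeps it a solution: x = 248 − 9·27 = 5, y = -155 + 9·17 = -2.
Check: 153·5 + 243·(-2) = 765 − 486 = 279. ✓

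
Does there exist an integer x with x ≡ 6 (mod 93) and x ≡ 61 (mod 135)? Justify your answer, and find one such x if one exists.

There is no such integer.

gcd(93, 135) = 3. If x ≡ 6 (mod 93) and x ≡ 61 (mod 135), then x ≡ 6 (mod 3) and x ≡ 61 (mod 3).
But 6 mod 3 = 0 while 61 mod 3 = 1, a contradiction.
So no integer satisfies both congruences.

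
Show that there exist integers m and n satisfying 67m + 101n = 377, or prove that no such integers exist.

Since gcd(67, 101) = 1, every integer is an integer combination of 67 and 101.
Dividing repeatedly: 101 = 1·67 + 34, 67 = 1·34 + 33, 34 = 1·33 + 1, 33 = 33·1 + 0.
Back-substituting, 1 = 34 − 1·33 = 34 − (67 − 1·34) = −67 + 2·34 = −67 + 2·(101 − 1·67) = 2·101 − 3·67; that is, 67·(-3) + 101·2 = 1.
Scaling by 377 gives the particular solution (m, n) = (-1131, 754).
The general solution is m = -1131 + 101k, n = 754 − 67k; taking k = 12 gives the smaller pair m = 81, n = -50.
Indeed 67·81 + 101·(-50) = 5427 − 5050 = 377.

m = 81, n = -50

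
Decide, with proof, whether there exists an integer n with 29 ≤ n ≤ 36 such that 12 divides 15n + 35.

No such integer n in that range exists.

The values of 15n + 35 for n = 29, 30, …, 36 are 470, 485, 500, 515, 530, 545, 560, 575; reduced mod 12 these are 2, 5, 8, 11, 2, 5, 8, 11.
None is 0, so 12 never divides 15n + 35 on this range.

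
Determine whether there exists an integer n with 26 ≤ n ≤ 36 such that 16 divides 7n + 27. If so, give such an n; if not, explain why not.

n = 35

Scanning upward from n = 26 gives 209, 216, 223, 230, 237, 244, 251, 258, 265, none divisible by 16. n = 35 works, since 7·35 + 27 = 272 = 17·16.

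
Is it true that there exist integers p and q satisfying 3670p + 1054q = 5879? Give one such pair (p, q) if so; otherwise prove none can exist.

No, no such integers exist.

Both 3670 and 1054 are divisible by gcd(3670, 1054) = 2, hence so is any combination 3670p + 1054q.
But 5879 is not a multiple of 2 (it leaves remainder 1).
So the equation is unsolvable over ℤ.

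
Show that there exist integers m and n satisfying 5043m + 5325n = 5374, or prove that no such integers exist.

No, no such integers exist.

gcd(5043, 5325) = 3, so every integer of the form 5043m + 5325n is a multiple of 3.
However 5374 leaves remainder 1 on division by 3.
Therefore 5043m + 5325n = 5374 has no solution in integers.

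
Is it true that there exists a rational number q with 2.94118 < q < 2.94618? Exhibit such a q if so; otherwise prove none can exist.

Scale by 18: the interval becomes (52.94124, 53.03124), which contains the integer 53.
Hence 53/18 is a rational number with 2.94118 < 53/18 < 2.94618.

q = 53/18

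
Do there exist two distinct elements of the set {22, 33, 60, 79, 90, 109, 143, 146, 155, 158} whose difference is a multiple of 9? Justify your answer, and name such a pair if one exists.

Yes: 33 and 60.

33 mod 9 = 6 and 60 mod 9 = 6, so 60 − 33 = 27 = 3·9.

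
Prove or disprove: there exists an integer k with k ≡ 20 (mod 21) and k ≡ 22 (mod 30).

No such integer exists.

gcd(21, 30) = 3. If k ≡ 20 (mod 21) and k ≡ 22 (mod 30), then k ≡ 20 (mod 3) and k ≡ 22 (mod 3).
However 20 ≡ 2 and 22 ≡ 1 (mod 3), and 2 ≠ 1.
Hence the system has no solution.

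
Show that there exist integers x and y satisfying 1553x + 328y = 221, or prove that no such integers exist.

x = 5, y = -23

Since gcd(1553, 328) = 1, every integer is an integer combination of 1553 and 328.
Euclidean algorithm: 1553 = 4·328 + 241, 328 = 1·241 + 87, 241 = 2·87 + 67, 87 = 1·67 + 20, 67 = 3·20 + 7, 20 = 2·7 + 6, 7 = 1·6 + 1, 6 = 6·1 + 0.
Unwinding: 1 = 7 − 1·6 = 7 − (20 − 2·7) = −20 + 3·7 = −20 + 3·(67 − 3·20) = 3·67 − 10·20 = 3·67 − 10·(87 − 1·67) = −10·87 + 13·67 = −10·87 + 13·(241 − 2·87) = 13·241 − 36·87 = 13·241 − 36·(328 − 1·241) = −36·328 + 49·241 = −36·328 + 49·(1553 − 4·328) = 49·1553 − 232·328, i.e. 1553·49 + 328·(-232) = 1.
Scaling by 221 gives the particular solution (x, y) = (10829, -51272).
Subtracting 33·328 from x and adding 33·1553 to y gives the tidier solution (5, -23).
Check: 1553·5 + 328·(-23) = 7765 − 7544 = 221. ✓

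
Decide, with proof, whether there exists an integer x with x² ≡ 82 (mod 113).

x = 67

x = 67 works: 67² = 4489, and 4489 − 82 = 4407 = 39·113.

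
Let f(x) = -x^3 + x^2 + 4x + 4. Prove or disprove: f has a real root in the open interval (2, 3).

Such a root exists.

f(2) = 8 and f(3) = -2, which have opposite signs.
Since f is a polynomial it is continuous on [2, 3].
By the Intermediate Value Theorem f must vanish at some point of (2, 3).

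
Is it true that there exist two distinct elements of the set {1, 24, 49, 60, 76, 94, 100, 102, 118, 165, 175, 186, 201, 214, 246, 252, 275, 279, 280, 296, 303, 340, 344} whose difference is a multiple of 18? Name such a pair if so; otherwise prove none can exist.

24 and 60 are such a pair.

24 mod 18 = 6 and 60 mod 18 = 6, so 60 − 24 = 36 = 2·18.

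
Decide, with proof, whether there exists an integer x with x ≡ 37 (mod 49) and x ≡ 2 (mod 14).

gcd(49, 14) = 7. A simultaneous solution exists iff 37 ≡ 2 (mod 7); here 37 mod 7 = 2 = 2 mod 7, so it does.
Step through x = 37, 37 + 49, 37 + 2·49, …: the values 37, 86 reduce mod 14 to 9, 2. The value 86 hits 2.
Indeed 86 ≡ 37 (mod 49) and 86 ≡ 2 (mod 14).

x = 86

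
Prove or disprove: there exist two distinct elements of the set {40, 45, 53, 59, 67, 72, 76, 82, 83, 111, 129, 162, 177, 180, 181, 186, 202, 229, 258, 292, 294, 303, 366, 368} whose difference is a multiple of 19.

Reduce each element mod 19: 40↦2, 45↦7, 53↦15, 59↦2, 67↦10, 72↦15, 76↦0, 82↦6, 83↦7, 111↦16, 129↦15, 162↦10, 177↦6, 180↦9, 181↦10, 186↦15, 202↦12, 229↦1, 258↦11, 292↦7, 294↦9, 303↦18, 366↦5, 368↦7. The residue 2 repeats (at 40 and 59), and 59 − 40 = 19 = 1·19.

Yes: 40 and 59.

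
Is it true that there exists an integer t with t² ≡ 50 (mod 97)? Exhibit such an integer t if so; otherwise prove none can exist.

t = 27

t = 27 works: 27² = 729, and 729 − 50 = 679 = 7·97.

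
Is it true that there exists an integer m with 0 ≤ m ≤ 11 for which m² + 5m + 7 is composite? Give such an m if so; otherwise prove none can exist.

m = 7

At m = 7: 7² + 5·7 + 7 = 91 = 7·13, which is composite.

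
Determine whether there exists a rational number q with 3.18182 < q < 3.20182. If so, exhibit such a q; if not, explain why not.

q = 16/5

Multiplying by 5: 5·3.18182 = 15.90910 and 5·3.20182 = 16.00910, so the integer 16 lies strictly between them.
Hence 16/5 is a rational number with 3.18182 < 16/5 < 3.20182.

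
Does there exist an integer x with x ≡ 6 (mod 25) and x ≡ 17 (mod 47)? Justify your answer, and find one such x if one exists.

x = 581

gcd(25, 47) = 1, so the Chinese Remainder Theorem guarantees exactly one residue class mod 1175 satisfying both.
Any solution of the first congruence is x = 6 + 25t; substituting into the second, 25t ≡ 17 − 6 ≡ 11 (mod 47).
Since 25·32 = 800 = 17·47 + 1, the inverse of 25 mod 47 is 32.
Multiplying by 32: t ≡ 32·11 = 352 ≡ 23 (mod 47).
With t = 23: x = 6 + 25·23 = 581.
Check: 581 mod 25 = 6, 581 mod 47 = 17. ✓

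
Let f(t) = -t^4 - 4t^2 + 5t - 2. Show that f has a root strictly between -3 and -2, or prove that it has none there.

f(-3) = -134 and f(-2) = -44, both negative, so a sign-change argument is unavailable; we show f keeps this sign on the whole interval.
Substitute t = -2 − u, where 0 < u < 1 on the interval. Expanding, f(-2 − u) = -u^4 - 8u^3 - 28u^2 - 53u - 44.
The nonzero coefficients here are all negative, so for u > 0 every term is negative (or zero), and the constant term -44 is strictly negative.
So f is strictly negative on (-3, -2); no root exists in the interval.

No.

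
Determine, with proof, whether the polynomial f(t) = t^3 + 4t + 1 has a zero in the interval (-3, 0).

Such a root exists.

f(-3) = -38 and f(0) = 1, which have opposite signs.
Since f is a polynomial it is continuous on [-3, 0].
By the Intermediate Value Theorem f must vanish at some point of (-3, 0).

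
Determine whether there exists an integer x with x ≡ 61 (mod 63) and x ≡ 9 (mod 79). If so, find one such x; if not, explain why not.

gcd(63, 79) = 1, so the Chinese Remainder Theorem guarantees exactly one residue class mod 4977 satisfying both.
Write x = 61 + 63t and require 61 + 63t ≡ 9 (mod 79), i.e. 63t ≡ 27 (mod 79).
Since 63·74 = 4662 = 59·79 + 1, the inverse of 63 mod 79 is 74.
Therefore t ≡ 74·27 = 1998 ≡ 23 (mod 79).
Taking t = 23 gives x = 61 + 63·23 = 1510.
Verify: 1510 = 23·63 + 61 and 1510 = 19·79 + 9. ✓

x = 1510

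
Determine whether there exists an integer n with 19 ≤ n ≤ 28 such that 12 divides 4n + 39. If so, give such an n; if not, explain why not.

At n = 19, 4·19 + 39 = 115 ≡ 7 (mod 12), and each step in n adds 4, giving residues 7, 11, 3, 7, 11, 3, 7, 11, 3, 7 for n = 19, 20, …, 28.
The residue 0 does not occur, so no n in [19, 28] makes 4n + 39 a multiple of 12.

There is no such integer n in that range.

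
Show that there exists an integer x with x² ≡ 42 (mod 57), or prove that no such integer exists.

x = 21 works: 21² = 441, and 441 − 42 = 399 = 7·57.

x = 21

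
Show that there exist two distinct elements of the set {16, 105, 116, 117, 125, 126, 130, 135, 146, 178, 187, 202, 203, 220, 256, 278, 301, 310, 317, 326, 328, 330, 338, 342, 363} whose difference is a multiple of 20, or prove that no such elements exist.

16 mod 20 = 16 and 116 mod 20 = 16, so 116 − 16 = 100 = 5·20.

Yes: 16 and 116.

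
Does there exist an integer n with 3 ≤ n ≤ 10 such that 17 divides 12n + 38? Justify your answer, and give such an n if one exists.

There is no such integer n in that range.

For n = 3, 4, …, 10 the values of 12n + 38 modulo 17 are 6, 1, 13, 8, 3, 15, 10, 5 respectively.
None is 0, so 17 never divides 12n + 38 on this range.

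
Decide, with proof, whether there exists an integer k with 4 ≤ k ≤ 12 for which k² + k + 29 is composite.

At k = 4: 4² + 4 + 29 = 49 = 7·7, which is composite.

k = 4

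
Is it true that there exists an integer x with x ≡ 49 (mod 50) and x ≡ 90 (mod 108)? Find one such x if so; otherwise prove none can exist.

Reduce both congruences modulo 2, which divides 50 and 108: they say x ≡ 49 (mod 2) and x ≡ 90 (mod 2).
These are incompatible: 49 − 90 = -41 is not divisible by 2.
So no integer satisfies both congruences.

There is no such integer.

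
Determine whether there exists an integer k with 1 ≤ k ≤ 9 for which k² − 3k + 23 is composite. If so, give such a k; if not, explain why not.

k = 9

At k = 9: 9² − 3·9 + 23 = 77 = 7·11, which is composite.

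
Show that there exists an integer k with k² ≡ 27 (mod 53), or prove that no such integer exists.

Apply Euler's criterion with the prime 53: 27 is a quadratic residue iff 27^26 ≡ 1 (mod 53), and a non-residue iff it is ≡ −1.
Repeated squaring mod 53: 27^2 = 729 ≡ 40; 27^4 ≡ 40² = 1600 ≡ 10; 27^8 ≡ 10² = 100 ≡ 47; 27^16 ≡ 47² = 2209 ≡ 36.
Since 26 = 16 + 8 + 2, 27^26 ≡ 36 · 47 · 40; multiplying out mod 53: 36·47 = 1692 ≡ 49, then 49·40 = 1960 ≡ 52. Thus 27^26 ≡ 52 ≡ −1 (mod 53).
By Euler's criterion 27 is a quadratic non-residue mod 53: no k satisfies k² ≡ 27 (mod 53).

No such integer exists.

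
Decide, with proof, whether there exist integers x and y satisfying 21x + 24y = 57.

x = 5, y = -2

Every value of 21x + 24y is a multiple of gcd(21, 24) = 3; since 3 ∣ 57, solutions exist.
Dividing through by 3 reduces the equation to 7x + 8y = 19.
Run the Euclidean algorithm on 8 and 7: 8 = 1·7 + 1, 7 = 7·1 + 0.
Working back up the chain: 1 = 8 − 1·7. So 7·(-1) + 8·1 = 1.
Multiplying through by 19: x = (-1)·19 = -19, y = 1·19 = 19 is a solution.
Adding 3·8 to x and subtracting 3·7 from y gives the tidier solution (5, -2).
Check: 21·5 + 24·(-2) = 105 − 48 = 57. ✓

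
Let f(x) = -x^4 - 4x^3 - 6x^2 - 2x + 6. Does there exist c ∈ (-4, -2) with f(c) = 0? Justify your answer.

f(-4) = -82 and f(-2) = 2, which have opposite signs.
f is continuous everywhere (it is a polynomial), in particular on [-4, -2].
The Intermediate Value Theorem then guarantees some c ∈ (-4, -2) with f(c) = 0.

Such a root exists.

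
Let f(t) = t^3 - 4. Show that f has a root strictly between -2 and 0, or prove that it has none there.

f has no root in that interval.

f(-2) = -12 and f(0) = -4, both negative, so a sign-change argument is unavailable; we show f keeps this sign on the whole interval.
Substitute t = −u, where 0 < u < 2 on the interval. Expanding, f(−u) = -u^3 - 4.
The nonzero coefficients here are all negative, so for u > 0 every term is negative (or zero), and the constant term -4 is strictly negative.
So f is strictly negative on (-2, 0); no root exists in the interval.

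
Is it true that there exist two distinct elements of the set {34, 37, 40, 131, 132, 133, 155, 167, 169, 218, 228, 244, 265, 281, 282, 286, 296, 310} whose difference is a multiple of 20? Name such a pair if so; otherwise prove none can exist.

No, no such pair exists.

Reduce each element modulo 20: 34↦14, 37↦17, 40↦0, 131↦11, 132↦12, 133↦13, 155↦15, 167↦7, 169↦9, 218↦18, 228↦8, 244↦4, 265↦5, 281↦1, 282↦2, 286↦6, 296↦16, 310↦10.
All 18 residues are distinct, so no two elements differ by a multiple of 20.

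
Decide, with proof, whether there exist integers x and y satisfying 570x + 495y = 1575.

x = 21, y = -21

gcd(570, 495) = 15, and 15 divides 1575, so integer solutions exist.
Dividing through by 15 reduces the equation to 38x + 33y = 105.
Dividing repeatedly: 38 = 1·33 + 5, 33 = 6·5 + 3, 5 = 1·3 + 2, 3 = 1·2 + 1, 2 = 2·1 + 0.
Working back up the chain: 1 = 3 − 1·2 = 3 − (5 − 1·3) = −5 + 2·3 = −5 + 2·(33 − 6·5) = 2·33 − 13·5 = 2·33 − 13·(38 − 1·33) = −13·38 + 15·33. So 38·(-13) + 33·15 = 1.
Times 105: 38·(-1365) + 33·1575 = 105, so (-1365, 1575) solves it.
Adding 42·33 to x and subtracting 42·38 from y gives the tidier solution (21, -21).
Indeed 570·21 + 495·(-21) = 11970 − 10395 = 1575.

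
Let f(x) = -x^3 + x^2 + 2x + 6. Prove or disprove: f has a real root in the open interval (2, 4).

Such a root exists.

f(2) = 6 and f(4) = -34, which have opposite signs.
f is continuous everywhere (it is a polynomial), in particular on [2, 4].
By the Intermediate Value Theorem, f takes the value 0 somewhere in the open interval.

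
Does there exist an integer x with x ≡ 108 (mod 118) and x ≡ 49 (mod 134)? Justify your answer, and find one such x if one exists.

No, no such integer exists.

Both moduli are multiples of 2 = gcd(118, 134), so any solution would satisfy x ≡ 108 and x ≡ 49 modulo 2 simultaneously.
However 108 ≡ 0 and 49 ≡ 1 (mod 2), and 0 ≠ 1.
Hence the system has no solution.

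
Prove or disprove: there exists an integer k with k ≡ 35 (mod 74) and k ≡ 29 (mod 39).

k = 1589

Since 74 and 39 share no common factor, CRT says the pair of congruences has a solution (unique mod 2886).
Write k = 35 + 74t and require 35 + 74t ≡ 29 (mod 39), i.e. 74t ≡ 33 (mod 39).
74 ≡ 35 (mod 39), so this reads 35t ≡ 33 (mod 39). Since 35·29 = 1015 = 26·39 + 1, the inverse of 35 mod 39 is 29.
Therefore t ≡ 29·33 = 957 ≡ 21 (mod 39).
Taking t = 21 gives k = 35 + 74·21 = 1589.
Check: 1589 mod 74 = 35, 1589 mod 39 = 29. ✓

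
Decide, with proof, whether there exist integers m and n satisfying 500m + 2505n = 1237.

No, no such integers exist.

Any value of 500m + 2505n is a multiple of gcd(500, 2505) = 5.
But 1237 is not a multiple of 5 (it leaves remainder 2).
So the equation is unsolvable over ℤ.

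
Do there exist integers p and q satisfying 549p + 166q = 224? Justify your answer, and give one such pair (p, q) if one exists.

Since gcd(549, 166) = 1, every integer is an integer combination of 549 and 166.
Run the Euclidean algorithm on 549 and 166: 549 = 3·166 + 51, 166 = 3·51 + 13, 51 = 3·13 + 12, 13 = 1·12 + 1, 12 = 12·1 + 0.
Unwinding: 1 = 13 − 1·12 = 13 − (51 − 3·13) = −51 + 4·13 = −51 + 4·(166 − 3·51) = 4·166 − 13·51 = 4·166 − 13·(549 − 3·166) = −13·549 + 43·166, i.e. 549·(-13) + 166·43 = 1.
Scaling by 224 gives the particular solution (p, q) = (-2912, 9632).
The general solution is p = -2912 + 166k, q = 9632 − 549k; taking k = 18 gives the smaller pair p = 76, q = -250.
Indeed 549·76 + 166·(-250) = 41724 − 41500 = 224.

p = 76, q = -250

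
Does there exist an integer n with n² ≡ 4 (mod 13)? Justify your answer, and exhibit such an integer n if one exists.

n = 11

Take n = 11. Then 11² = 121 = 9·13 + 4, so 11² ≡ 4 (mod 13).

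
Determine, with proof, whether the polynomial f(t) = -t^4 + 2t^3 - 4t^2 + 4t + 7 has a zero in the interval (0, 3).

f(0) = 7 and f(3) = -44, which have opposite signs.
f is continuous everywhere (it is a polynomial), in particular on [0, 3].
By the Intermediate Value Theorem f must vanish at some point of (0, 3).

Such a root exists.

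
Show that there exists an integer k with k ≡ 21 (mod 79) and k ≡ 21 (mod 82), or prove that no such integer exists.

gcd(79, 82) = 1, so the Chinese Remainder Theorem guarantees exactly one residue class mod 6478 satisfying both.
Write k = 21 + 79t and require 21 + 79t ≡ 21 (mod 82), i.e. 79t ≡ 0 (mod 82).
t = 0 satisfies this.
With t = 0: k = 21 + 79·0 = 21.
Indeed 21 ≡ 21 (mod 79) and 21 ≡ 21 (mod 82).

k = 21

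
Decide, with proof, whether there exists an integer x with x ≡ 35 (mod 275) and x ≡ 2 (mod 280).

No, no such integer exists.

Both moduli are multiples of 5 = gcd(275, 280), so any solution would satisfy x ≡ 35 and x ≡ 2 modulo 5 simultaneously.
But 35 mod 5 = 0 while 2 mod 5 = 2, a contradiction.
Hence the system has no solution.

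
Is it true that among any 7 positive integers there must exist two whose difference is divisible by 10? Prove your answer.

No; for instance {26, 27, 28, 29, 30, 31, 32} is a counterexample.

Consider the 7 integers 26, 27, …, 32. They lie in distinct residue classes modulo 10, since 7 ≤ 10.
Any two of them differ by at most 6 < 10 and by at least 1, so no difference is a multiple of 10.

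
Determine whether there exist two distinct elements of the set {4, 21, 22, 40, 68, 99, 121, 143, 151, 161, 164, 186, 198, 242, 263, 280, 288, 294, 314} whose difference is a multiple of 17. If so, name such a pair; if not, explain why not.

Yes: 4 and 21.

Both 4 and 21 leave remainder 4 on division by 17; their difference 17 = 1·17 is a multiple of 17.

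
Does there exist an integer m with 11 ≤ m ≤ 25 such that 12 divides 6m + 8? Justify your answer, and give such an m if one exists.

At m = 11, 6·11 + 8 = 74 ≡ 2 (mod 12), and each step in m adds 6, giving residues 2, 8, 2, 8, 2, 8, 2, 8, 2, 8, 2, 8, 2, 8, 2 for m = 11, 12, …, 25.
Since 0 is absent from this list, 12 ∤ 6m + 8 for every m with 11 ≤ m ≤ 25.

There is no such integer m in that range.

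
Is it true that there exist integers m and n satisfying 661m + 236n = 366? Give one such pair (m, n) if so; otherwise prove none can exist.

m = 178, n = -497

Since gcd(661, 236) = 1, every integer is an integer combination of 661 and 236.
Dividing repeatedly: 661 = 2·236 + 189, 236 = 1·189 + 47, 189 = 4·47 + 1, 47 = 47·1 + 0.
Working back up the chain: 1 = 189 − 4·47 = 189 − 4·(236 − 1·189) = −4·236 + 5·189 = −4·236 + 5·(661 − 2·236) = 5·661 − 14·236. So 661·5 + 236·(-14) = 1.
Multiplying through by 366: m = 5·366 = 1830, n = (-14)·366 = -5124 is a solution.
Shifting by a multiple of (236, −661) keeps it a solution: m = 1830 − 7·236 = 178, n = -5124 + 7·661 = -497.
Indeed 661·178 + 236·(-497) = 117658 − 117292 = 366.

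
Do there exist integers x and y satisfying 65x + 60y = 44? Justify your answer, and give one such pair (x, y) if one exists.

Any value of 65x + 60y is a multiple of gcd(65, 60) = 5.
But 44 = 5·8 + 4, so 5 ∤ 44.
Therefore 65x + 60y = 44 has no solution in integers.

No, no such integers exist.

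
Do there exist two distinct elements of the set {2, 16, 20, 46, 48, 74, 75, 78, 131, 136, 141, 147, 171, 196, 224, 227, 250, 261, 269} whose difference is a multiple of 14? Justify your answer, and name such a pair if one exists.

Both 2 and 16 leave remainder 2 on division by 14; their difference 14 = 1·14 is a multiple of 14.

2 and 16 are such a pair.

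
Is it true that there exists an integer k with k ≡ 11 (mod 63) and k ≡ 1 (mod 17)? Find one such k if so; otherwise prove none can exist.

k = 137

The moduli 63 and 17 are coprime, so by the Chinese Remainder Theorem a unique solution modulo 1071 exists.
Write k = 11 + 63t and require 11 + 63t ≡ 1 (mod 17), i.e. 63t ≡ 7 (mod 17).
63 ≡ 12 (mod 17), so this reads 12t ≡ 7 (mod 17). To invert 12 modulo 17: 17 = 1·12 + 5, 12 = 2·5 + 2, 5 = 2·2 + 1, 2 = 2·1 + 0, and unwinding, 1 = 5 − 2·2 = 5 − 2·(12 − 2·5) = −2·12 + 5·5 = −2·12 + 5·(17 − 1·12) = 5·17 − 7·12. Thus 12⁻¹ ≡ -7 ≡ 10 (mod 17).
Multiplying by 10: t ≡ 10·7 = 70 ≡ 2 (mod 17).
With t = 2: k = 11 + 63·2 = 137.
Indeed 137 ≡ 11 (mod 63) and 137 ≡ 1 (mod 17).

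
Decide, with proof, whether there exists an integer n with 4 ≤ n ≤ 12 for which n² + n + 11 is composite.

At n = 11: 11² + 11 + 11 = 143 = 11·13, which is composite.

n = 11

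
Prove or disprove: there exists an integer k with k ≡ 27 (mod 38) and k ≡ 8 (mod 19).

k = 27

Here gcd(38, 19) = 19, and both 27 and 8 leave remainder 8 mod 19, so the system is consistent.
In fact k = 27 itself already satisfies 27 mod 19 = 8.
Check: 27 mod 38 = 27, 27 mod 19 = 8. ✓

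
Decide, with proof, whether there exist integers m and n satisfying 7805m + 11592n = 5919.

No, no such integers exist.

Any value of 7805m + 11592n is a multiple of gcd(7805, 11592) = 7.
But 5919 = 7·845 + 4, so 7 ∤ 5919.
So the equation is unsolvable over ℤ.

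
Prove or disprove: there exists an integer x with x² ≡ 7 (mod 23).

23 is prime, so by Euler's criterion 7 is a square mod 23 iff 7^((23−1)/2) = 7^11 ≡ 1 (mod 23).
Squaring successively (mod 23): 7^2 = 49 ≡ 3; 7^4 ≡ 3² = 9 ≡ 9; 7^8 ≡ 9² = 81 ≡ 12.
Since 11 = 8 + 2 + 1, 7^11 ≡ 12 · 3 · 7; multiplying out mod 23: 12·3 = 36 ≡ 13, then 13·7 = 91 ≡ 22. Thus 7^11 ≡ 22 ≡ −1 (mod 23).
The value −1 means 7 is a non-residue modulo 23, so x² ≡ 7 (mod 23) is impossible.

No, no such integer exists.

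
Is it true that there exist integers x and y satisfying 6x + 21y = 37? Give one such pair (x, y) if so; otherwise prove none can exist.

gcd(6, 21) = 3, so every integer of the form 6x + 21y is a multiple of 3.
But 37 = 3·12 + 1, so 3 ∤ 37.
Therefore 6x + 21y = 37 has no solution in integers.

No, no such integers exist.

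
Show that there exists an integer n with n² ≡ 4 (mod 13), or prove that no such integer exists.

Take n = 2. Then 2² = 4, and since 0 ≤ 4 < 13 this is already reduced: 2² ≡ 4 (mod 13).

n = 2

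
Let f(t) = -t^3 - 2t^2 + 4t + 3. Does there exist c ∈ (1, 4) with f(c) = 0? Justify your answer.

f(1) = 4 and f(4) = -77, which have opposite signs.
f is continuous everywhere (it is a polynomial), in particular on [1, 4].
The Intermediate Value Theorem then guarantees some c ∈ (1, 4) with f(c) = 0.

Yes, such a c exists.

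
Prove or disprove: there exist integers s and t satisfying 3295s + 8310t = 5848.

There are no such integers.

Both 3295 and 8310 are divisible by gcd(3295, 8310) = 5, hence so is any combination 3295s + 8310t.
But 5848 is not a multiple of 5 (it leaves remainder 3).
Therefore 3295s + 8310t = 5848 has no solution in integers.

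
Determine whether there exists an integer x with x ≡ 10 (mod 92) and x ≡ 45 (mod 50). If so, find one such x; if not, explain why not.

Both moduli are multiples of 2 = gcd(92, 50), so any solution would satisfy x ≡ 10 and x ≡ 45 modulo 2 simultaneously.
But 10 mod 2 = 0 while 45 mod 2 = 1, a contradiction.
So no integer satisfies both congruences.

There is no such integer.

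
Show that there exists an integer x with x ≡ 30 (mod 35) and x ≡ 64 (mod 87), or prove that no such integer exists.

The moduli 35 and 87 are coprime, so by the Chinese Remainder Theorem a unique solution modulo 3045 exists.
Any solution of the first congruence is x = 30 + 35t; substituting into the second, 35t ≡ 64 − 30 ≡ 34 (mod 87).
Invert 35 mod 87 by the Euclidean algorithm: 87 = 2·35 + 17, 35 = 2·17 + 1, 17 = 17·1 + 0; back-substituting, 1 = 35 − 2·17 = 35 − 2·(87 − 2·35) = −2·87 + 5·35. Hence 35·5 ≡ 1, so 35⁻¹ ≡ 5 (mod 87).
Therefore t ≡ 5·34 = 170 ≡ 83 (mod 87).
Taking t = 83 gives x = 30 + 35·83 = 2935.
Check: 2935 mod 35 = 30, 2935 mod 87 = 64. ✓

x = 2935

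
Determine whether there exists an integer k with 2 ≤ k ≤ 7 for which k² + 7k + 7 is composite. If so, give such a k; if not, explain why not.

At k = 4: 4² + 7·4 + 7 = 51 = 3·17, which is composite.

k = 4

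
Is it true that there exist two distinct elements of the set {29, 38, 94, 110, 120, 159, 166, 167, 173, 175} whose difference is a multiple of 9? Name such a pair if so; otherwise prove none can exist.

Both 29 and 38 leave remainder 2 on division by 9; their difference 9 = 1·9 is a multiple of 9.

Yes: 29 and 38.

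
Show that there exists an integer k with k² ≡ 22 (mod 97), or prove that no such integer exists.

k = 33

Take k = 33. Then 33² = 1089 = 11·97 + 22, so 33² ≡ 22 (mod 97).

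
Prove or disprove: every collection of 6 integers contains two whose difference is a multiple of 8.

Consider the 6 integers 24, 25, …, 29. They lie in distinct residue classes modulo 8, since 6 ≤ 8.
Any two of them differ by at most 5 < 8 and by at least 1, so no difference is a multiple of 8.

No; for instance {24, 25, 26, 27, 28, 29} is a counterexample.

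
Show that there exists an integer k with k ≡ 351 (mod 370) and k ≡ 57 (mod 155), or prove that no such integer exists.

Reduce both congruences modulo 5, which divides 370 and 155: they say k ≡ 351 (mod 5) and k ≡ 57 (mod 5).
These are incompatible: 351 − 57 = 294 is not divisible by 5.
So no integer satisfies both congruences.

No such integer exists.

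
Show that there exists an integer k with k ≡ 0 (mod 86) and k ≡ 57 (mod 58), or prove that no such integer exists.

Both moduli are multiples of 2 = gcd(86, 58), so any solution would satisfy k ≡ 0 and k ≡ 57 modulo 2 simultaneously.
But 0 mod 2 = 0 while 57 mod 2 = 1, a contradiction.
So no integer satisfies both congruences.

No, no such integer exists.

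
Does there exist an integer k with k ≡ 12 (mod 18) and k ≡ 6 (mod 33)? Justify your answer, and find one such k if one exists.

k = 138

gcd(18, 33) = 3. A simultaneous solution exists iff 12 ≡ 6 (mod 3); here 12 mod 3 = 0 = 6 mod 3, so it does.
Step through k = 12, 12 + 18, 12 + 2·18, …: the values 12, 30, 48, 66, 84, 102, 120, 138 reduce mod 33 to 12, 30, 15, 0, 18, 3, 21, 6. The value 138 hits 6.
Check: 138 mod 18 = 12, 138 mod 33 = 6. ✓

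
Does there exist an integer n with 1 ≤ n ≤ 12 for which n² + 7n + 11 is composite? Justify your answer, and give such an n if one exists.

n = 9

At n = 9: 9² + 7·9 + 11 = 155 = 5·31, which is composite.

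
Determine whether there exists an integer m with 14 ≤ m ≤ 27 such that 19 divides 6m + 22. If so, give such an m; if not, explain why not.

At m = 14, 6·14 + 22 = 106 ≡ 11 (mod 19), and each step in m adds 6, giving residues 11, 17, 4, 10, 16, 3, 9, 15, 2, 8, 14, 1, 7, 13 for m = 14, 15, …, 27.
The residue 0 does not occur, so no m in [14, 27] makes 6m + 22 a multiple of 19.

No such integer m in that range exists.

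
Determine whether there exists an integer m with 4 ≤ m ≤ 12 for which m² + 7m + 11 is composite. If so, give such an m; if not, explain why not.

m = 9

At m = 9: 9² + 7·9 + 11 = 155 = 5·31, which is composite.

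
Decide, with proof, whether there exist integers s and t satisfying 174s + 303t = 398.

No such integers exist.

Any value of 174s + 303t is a multiple of gcd(174, 303) = 3.
But 398 = 3·132 + 2, so 3 ∤ 398.
So the equation is unsolvable over ℤ.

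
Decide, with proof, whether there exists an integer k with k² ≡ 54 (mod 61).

Apply Euler's criterion with the prime 61: 54 is a quadratic residue iff 54^30 ≡ 1 (mod 61), and a non-residue iff it is ≡ −1.
Squaring successively (mod 61): 54^2 = 2916 ≡ 49; 54^4 ≡ 49² = 2401 ≡ 22; 54^8 ≡ 22² = 484 ≡ 57; 54^16 ≡ 57² = 3249 ≡ 16.
Since 30 = 16 + 8 + 4 + 2, 54^30 ≡ 16 · 57 · 22 · 49; multiplying out mod 61: 16·57 = 912 ≡ 58, then 58·22 = 1276 ≡ 56, then 56·49 = 2744 ≡ 60. Thus 54^30 ≡ 60 ≡ −1 (mod 61).
By Euler's criterion 54 is a quadratic non-residue mod 61: no k satisfies k² ≡ 54 (mod 61).

No such integer exists.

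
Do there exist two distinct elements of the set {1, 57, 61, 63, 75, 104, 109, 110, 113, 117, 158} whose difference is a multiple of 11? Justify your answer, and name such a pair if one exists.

No such pair exists.

Two integers differ by a multiple of 11 exactly when they have the same residue mod 11. The residues are 1↦1, 57↦2, 61↦6, 63↦8, 75↦9, 104↦5, 109↦10, 110↦0, 113↦3, 117↦7, 158↦4.
No residue repeats among the 11 elements, so no pair has difference ≡ 0 (mod 11).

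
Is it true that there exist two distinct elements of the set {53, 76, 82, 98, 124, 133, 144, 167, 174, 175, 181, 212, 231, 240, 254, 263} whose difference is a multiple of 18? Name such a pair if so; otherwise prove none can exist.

Residues mod 18: 53↦17, 76↦4, 82↦10, 98↦8, 124↦16, 133↦7, 144↦0, 167↦5, 174↦12, 175↦13, 181↦1, 212↦14, 231↦15, 240↦6, 254↦2, 263↦11.
No residue repeats among the 16 elements, so no pair has difference ≡ 0 (mod 18).

There is no such pair.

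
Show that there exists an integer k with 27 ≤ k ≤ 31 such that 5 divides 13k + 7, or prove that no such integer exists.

At k = 31 we get 13·31 + 7 = 410, and 410 = 5·82.

k = 31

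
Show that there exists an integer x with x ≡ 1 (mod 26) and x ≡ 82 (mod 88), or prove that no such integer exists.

No, no such integer exists.

Reduce both congruences modulo 2, which divides 26 and 88: they say x ≡ 1 (mod 2) and x ≡ 82 (mod 2).
These are incompatible: 1 − 82 = -81 is not divisible by 2.
Therefore no such x exists.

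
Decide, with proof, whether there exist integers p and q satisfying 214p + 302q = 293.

gcd(214, 302) = 2, so every integer of the form 214p + 302q is a multiple of 2.
However 293 leaves remainder 1 on division by 2.
Hence no integers p, q satisfy the equation.

There are no such integers.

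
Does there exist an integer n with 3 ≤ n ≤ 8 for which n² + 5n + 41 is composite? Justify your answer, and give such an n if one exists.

At n = 8: 8² + 5·8 + 41 = 145 = 5·29, which is composite.

n = 8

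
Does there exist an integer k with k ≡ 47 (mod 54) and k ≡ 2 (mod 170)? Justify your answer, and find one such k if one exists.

Both moduli are multiples of 2 = gcd(54, 170), so any solution would satisfy k ≡ 47 and k ≡ 2 modulo 2 simultaneously.
However 47 ≡ 1 and 2 ≡ 0 (mod 2), and 1 ≠ 0.
So no integer satisfies both congruences.

There is no such integer.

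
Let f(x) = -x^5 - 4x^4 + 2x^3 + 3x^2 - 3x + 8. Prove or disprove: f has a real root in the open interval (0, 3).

Yes, f has a root in the interval.

f(0) = 8 and f(3) = -487, which have opposite signs.
Since f is a polynomial it is continuous on [0, 3].
By the Intermediate Value Theorem, f takes the value 0 somewhere in the open interval.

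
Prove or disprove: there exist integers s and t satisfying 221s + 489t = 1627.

221 and 489 are coprime, so 221s + 489t ranges over all of ℤ.
Dividing repeatedly: 489 = 2·221 + 47, 221 = 4·47 + 33, 47 = 1·33 + 14, 33 = 2·14 + 5, 14 = 2·5 + 4, 5 = 1·4 + 1, 4 = 4·1 + 0.
Back-substituting, 1 = 5 − 1·4 = 5 − (14 − 2·5) = −14 + 3·5 = −14 + 3·(33 − 2·14) = 3·33 − 7·14 = 3·33 − 7·(47 − 1·33) = −7·47 + 10·33 = −7·47 + 10·(221 − 4·47) = 10·221 − 47·47 = 10·221 − 47·(489 − 2·221) = −47·489 + 104·221; that is, 221·104 + 489·(-47) = 1.
Scaling by 1627 gives the particular solution (s, t) = (169208, -76469).
Subtracting 346·489 from s and adding 346·221 to t gives the tidier solution (14, -3).
Indeed 221·14 + 489·(-3) = 3094 − 1467 = 1627.

s = 14, t = -3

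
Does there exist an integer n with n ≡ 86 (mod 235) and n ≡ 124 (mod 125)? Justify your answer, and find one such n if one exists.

Reduce both congruences modulo 5, which divides 235 and 125: they say n ≡ 86 (mod 5) and n ≡ 124 (mod 5).
But 86 mod 5 = 1 while 124 mod 5 = 4, a contradiction.
So no integer satisfies both congruences.

No, no such integer exists.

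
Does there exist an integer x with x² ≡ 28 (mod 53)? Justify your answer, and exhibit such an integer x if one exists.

Take x = 44. Then 44² = 1936 = 36·53 + 28, so 44² ≡ 28 (mod 53).

x = 44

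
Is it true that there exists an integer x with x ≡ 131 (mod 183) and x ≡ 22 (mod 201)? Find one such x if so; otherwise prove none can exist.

Reduce both congruences modulo 3, which divides 183 and 201: they say x ≡ 131 (mod 3) and x ≡ 22 (mod 3).
But 131 mod 3 = 2 while 22 mod 3 = 1, a contradiction.
Therefore no such x exists.

There is no such integer.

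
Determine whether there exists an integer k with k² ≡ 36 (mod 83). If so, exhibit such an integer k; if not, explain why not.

k = 6

Take k = 6. Then 6² = 36, and since 0 ≤ 36 < 83 this is already reduced: 6² ≡ 36 (mod 83).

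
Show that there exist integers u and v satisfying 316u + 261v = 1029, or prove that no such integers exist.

u = 237, v = -283

316 and 261 are coprime, so 316u + 261v ranges over all of ℤ.
Dividing repeatedly: 316 = 1·261 + 55, 261 = 4·55 + 41, 55 = 1·41 + 14, 41 = 2·14 + 13, 14 = 1·13 + 1, 13 = 13·1 + 0.
Back-substituting, 1 = 14 − 1·13 = 14 − (41 − 2·14) = −41 + 3·14 = −41 + 3·(55 − 1·41) = 3·55 − 4·41 = 3·55 − 4·(261 − 4·55) = −4·261 + 19·55 = −4·261 + 19·(316 − 1·261) = 19·316 − 23·261; that is, 316·19 + 261·(-23) = 1.
Multiplying through by 1029: u = 19·1029 = 19551, v = (-23)·1029 = -23667 is a solution.
Shifting by a multiple of (261, −316) keeps it a solution: u = 19551 − 74·261 = 237, v = -23667 + 74·316 = -283.
Check: 316·237 + 261·(-283) = 74892 − 73863 = 1029. ✓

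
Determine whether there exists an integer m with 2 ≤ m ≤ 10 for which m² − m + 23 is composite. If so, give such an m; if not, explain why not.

m = 2

At m = 2: 2² − 2 + 23 = 25 = 5·5, which is composite.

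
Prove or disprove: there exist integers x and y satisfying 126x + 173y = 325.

x = 144, y = -103

Since gcd(126, 173) = 1, every integer is an integer combination of 126 and 173.
Euclidean algorithm: 173 = 1·126 + 47, 126 = 2·47 + 32, 47 = 1·32 + 15, 32 = 2·15 + 2, 15 = 7·2 + 1, 2 = 2·1 + 0.
Working back up the chain: 1 = 15 − 7·2 = 15 − 7·(32 − 2·15) = −7·32 + 15·15 = −7·32 + 15·(47 − 1·32) = 15·47 − 22·32 = 15·47 − 22·(126 − 2·47) = −22·126 + 59·47 = −22·126 + 59·(173 − 1·126) = 59·173 − 81·126. So 126·(-81) + 173·59 = 1.
Times 325: 126·(-26325) + 173·19175 = 325, so (-26325, 19175) solves it.
Shifting by a multiple of (173, −126) keeps it a solution: x = -26325 + 153·173 = 144, y = 19175 − 153·126 = -103.
Indeed 126·144 + 173·(-103) = 18144 − 17819 = 325.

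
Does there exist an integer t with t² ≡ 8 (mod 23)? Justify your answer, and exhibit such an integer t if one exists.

t = 10

Take t = 10. Then 10² = 100 = 4·23 + 8, so 10² ≡ 8 (mod 23).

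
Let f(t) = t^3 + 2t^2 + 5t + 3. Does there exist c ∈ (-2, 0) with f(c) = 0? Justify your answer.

f(-2) = -7 and f(0) = 3, which have opposite signs.
f is continuous everywhere (it is a polynomial), in particular on [-2, 0].
So by the Intermediate Value Theorem there is a c strictly between -2 and 0 with f(c) = 0.

Yes, such a c exists.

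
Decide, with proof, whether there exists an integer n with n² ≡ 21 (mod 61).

Apply Euler's criterion with the prime 61: 21 is a quadratic residue iff 21^30 ≡ 1 (mod 61), and a non-residue iff it is ≡ −1.
Squaring successively (mod 61): 21^2 = 441 ≡ 14; 21^4 ≡ 14² = 196 ≡ 13; 21^8 ≡ 13² = 169 ≡ 47; 21^16 ≡ 47² = 2209 ≡ 13.
Since 30 = 16 + 8 + 4 + 2, 21^30 ≡ 13 · 47 · 13 · 14; multiplying out mod 61: 13·47 = 611 ≡ 1, then 1·13 = 13 ≡ 13, then 13·14 = 182 ≡ 60. Thus 21^30 ≡ 60 ≡ −1 (mod 61).
By Euler's criterion 21 is a quadratic non-residue mod 61: no n satisfies n² ≡ 21 (mod 61).

No such integer exists.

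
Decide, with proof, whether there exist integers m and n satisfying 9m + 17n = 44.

Since gcd(9, 17) = 1, every integer is an integer combination of 9 and 17.
Dividing repeatedly: 17 = 1·9 + 8, 9 = 1·8 + 1, 8 = 8·1 + 0.
Unwinding: 1 = 9 − 1·8 = 9 − (17 − 1·9) = −17 + 2·9, i.e. 9·2 + 17·(-1) = 1.
Scaling by 44 gives the particular solution (m, n) = (88, -44).
The general solution is m = 88 + 17k, n = -44 − 9k; taking k = -5 gives the smaller pair m = 3, n = 1.
Indeed 9·3 + 17·1 = 27 + 17 = 44.

m = 3, n = 1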